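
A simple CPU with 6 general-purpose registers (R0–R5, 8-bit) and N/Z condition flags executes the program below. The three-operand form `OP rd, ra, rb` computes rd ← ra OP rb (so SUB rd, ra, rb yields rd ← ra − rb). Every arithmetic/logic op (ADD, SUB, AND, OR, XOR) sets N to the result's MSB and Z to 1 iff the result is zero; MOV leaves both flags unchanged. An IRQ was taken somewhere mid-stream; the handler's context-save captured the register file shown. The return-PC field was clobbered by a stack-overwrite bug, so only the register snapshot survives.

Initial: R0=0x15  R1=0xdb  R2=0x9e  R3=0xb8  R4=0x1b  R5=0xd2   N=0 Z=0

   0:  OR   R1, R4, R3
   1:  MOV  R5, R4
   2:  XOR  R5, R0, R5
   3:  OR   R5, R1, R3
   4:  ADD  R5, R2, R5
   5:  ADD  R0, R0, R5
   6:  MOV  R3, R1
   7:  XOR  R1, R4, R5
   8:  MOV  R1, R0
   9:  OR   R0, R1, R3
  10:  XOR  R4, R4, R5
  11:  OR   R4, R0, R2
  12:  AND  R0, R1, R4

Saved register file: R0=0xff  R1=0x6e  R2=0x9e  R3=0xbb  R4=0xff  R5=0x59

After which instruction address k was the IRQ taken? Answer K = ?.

K = 11

after  0: R0=0x15 R1=0xbb R2=0x9e R3=0xb8 R4=0x1b R5=0xd2  N=1 Z=0
after  1: R0=0x15 R1=0xbb R2=0x9e R3=0xb8 R4=0x1b R5=0x1b  N=1 Z=0
after  2: R0=0x15 R1=0xbb R2=0x9e R3=0xb8 R4=0x1b R5=0x0e  N=0 Z=0
after  3: R0=0x15 R1=0xbb R2=0x9e R3=0xb8 R4=0x1b R5=0xbb  N=1 Z=0
after  4: R0=0x15 R1=0xbb R2=0x9e R3=0xb8 R4=0x1b R5=0x59  N=0 Z=0
after  5: R0=0x6e R1=0xbb R2=0x9e R3=0xb8 R4=0x1b R5=0x59  N=0 Z=0
after  6: R0=0x6e R1=0xbb R2=0x9e R3=0xbb R4=0x1b R5=0x59  N=0 Z=0
after  7: R0=0x6e R1=0x42 R2=0x9e R3=0xbb R4=0x1b R5=0x59  N=0 Z=0
after  8: R0=0x6e R1=0x6e R2=0x9e R3=0xbb R4=0x1b R5=0x59  N=0 Z=0
after  9: R0=0xff R1=0x6e R2=0x9e R3=0xbb R4=0x1b R5=0x59  N=1 Z=0
after 10: R0=0xff R1=0x6e R2=0x9e R3=0xbb R4=0x42 R5=0x59  N=0 Z=0
after 11: R0=0xff R1=0x6e R2=0x9e R3=0xbb R4=0xff R5=0x59  N=1 Z=0
-- IRQ taken; context saved, return-PC = 12 --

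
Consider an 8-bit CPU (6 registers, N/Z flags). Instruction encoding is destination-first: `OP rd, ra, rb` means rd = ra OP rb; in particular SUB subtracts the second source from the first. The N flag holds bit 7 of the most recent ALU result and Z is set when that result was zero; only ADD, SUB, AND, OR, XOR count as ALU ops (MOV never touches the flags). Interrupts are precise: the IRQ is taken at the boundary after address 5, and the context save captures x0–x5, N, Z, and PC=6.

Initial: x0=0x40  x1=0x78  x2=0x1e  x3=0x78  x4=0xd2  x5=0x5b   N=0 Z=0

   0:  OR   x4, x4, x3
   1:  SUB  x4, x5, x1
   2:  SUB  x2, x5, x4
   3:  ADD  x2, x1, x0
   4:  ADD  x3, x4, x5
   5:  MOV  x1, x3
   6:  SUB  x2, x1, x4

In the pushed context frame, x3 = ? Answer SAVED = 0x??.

after  0: x0=0x40 x1=0x78 x2=0x1e x3=0x78 x4=0xfa x5=0x5b  N=1 Z=0
after  1: x0=0x40 x1=0x78 x2=0x1e x3=0x78 x4=0xe3 x5=0x5b  N=1 Z=0
after  2: x0=0x40 x1=0x78 x2=0x78 x3=0x78 x4=0xe3 x5=0x5b  N=0 Z=0
after  3: x0=0x40 x1=0x78 x2=0xb8 x3=0x78 x4=0xe3 x5=0x5b  N=1 Z=0
after  4: x0=0x40 x1=0x78 x2=0xb8 x3=0x3e x4=0xe3 x5=0x5b  N=0 Z=0
after  5: x0=0x40 x1=0x3e x2=0xb8 x3=0x3e x4=0xe3 x5=0x5b  N=0 Z=0
-- IRQ taken; context saved, return-PC = 6 --

SAVED = 0x3e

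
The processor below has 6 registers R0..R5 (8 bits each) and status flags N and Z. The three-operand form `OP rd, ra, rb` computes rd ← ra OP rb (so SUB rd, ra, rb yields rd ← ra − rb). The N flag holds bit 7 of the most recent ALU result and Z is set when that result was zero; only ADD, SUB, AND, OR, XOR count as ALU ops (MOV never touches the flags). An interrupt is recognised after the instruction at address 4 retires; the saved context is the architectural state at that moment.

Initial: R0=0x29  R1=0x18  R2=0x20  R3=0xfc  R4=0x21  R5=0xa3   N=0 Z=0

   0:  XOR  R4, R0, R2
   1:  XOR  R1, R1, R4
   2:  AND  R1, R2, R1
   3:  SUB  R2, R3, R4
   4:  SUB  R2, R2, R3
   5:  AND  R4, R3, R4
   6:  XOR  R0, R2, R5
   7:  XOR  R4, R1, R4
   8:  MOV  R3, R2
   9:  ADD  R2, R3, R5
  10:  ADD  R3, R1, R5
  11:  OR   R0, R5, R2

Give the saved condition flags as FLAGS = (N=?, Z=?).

after  0: R0=0x29 R1=0x18 R2=0x20 R3=0xfc R4=0x09 R5=0xa3  N=0 Z=0
after  1: R0=0x29 R1=0x11 R2=0x20 R3=0xfc R4=0x09 R5=0xa3  N=0 Z=0
after  2: R0=0x29 R1=0x00 R2=0x20 R3=0xfc R4=0x09 R5=0xa3  N=0 Z=1
after  3: R0=0x29 R1=0x00 R2=0xf3 R3=0xfc R4=0x09 R5=0xa3  N=1 Z=0
after  4: R0=0x29 R1=0x00 R2=0xf7 R3=0xfc R4=0x09 R5=0xa3  N=1 Z=0
-- IRQ taken; context saved, return-PC = 5 --

FLAGS = (N=1, Z=0)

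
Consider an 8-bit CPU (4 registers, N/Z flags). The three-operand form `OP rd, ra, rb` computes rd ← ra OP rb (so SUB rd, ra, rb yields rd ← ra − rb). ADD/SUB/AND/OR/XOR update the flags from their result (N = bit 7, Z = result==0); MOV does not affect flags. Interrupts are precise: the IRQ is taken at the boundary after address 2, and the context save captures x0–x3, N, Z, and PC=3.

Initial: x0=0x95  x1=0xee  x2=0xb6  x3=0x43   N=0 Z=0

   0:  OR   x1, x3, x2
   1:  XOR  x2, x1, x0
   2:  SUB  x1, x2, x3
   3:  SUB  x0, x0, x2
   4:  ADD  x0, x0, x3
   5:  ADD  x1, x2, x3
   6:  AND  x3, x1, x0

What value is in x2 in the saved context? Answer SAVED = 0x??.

after  0: x0=0x95 x1=0xf7 x2=0xb6 x3=0x43  N=1 Z=0
after  1: x0=0x95 x1=0xf7 x2=0x62 x3=0x43  N=0 Z=0
after  2: x0=0x95 x1=0x1f x2=0x62 x3=0x43  N=0 Z=0
-- IRQ taken; context saved, return-PC = 3 --

SAVED = 0x62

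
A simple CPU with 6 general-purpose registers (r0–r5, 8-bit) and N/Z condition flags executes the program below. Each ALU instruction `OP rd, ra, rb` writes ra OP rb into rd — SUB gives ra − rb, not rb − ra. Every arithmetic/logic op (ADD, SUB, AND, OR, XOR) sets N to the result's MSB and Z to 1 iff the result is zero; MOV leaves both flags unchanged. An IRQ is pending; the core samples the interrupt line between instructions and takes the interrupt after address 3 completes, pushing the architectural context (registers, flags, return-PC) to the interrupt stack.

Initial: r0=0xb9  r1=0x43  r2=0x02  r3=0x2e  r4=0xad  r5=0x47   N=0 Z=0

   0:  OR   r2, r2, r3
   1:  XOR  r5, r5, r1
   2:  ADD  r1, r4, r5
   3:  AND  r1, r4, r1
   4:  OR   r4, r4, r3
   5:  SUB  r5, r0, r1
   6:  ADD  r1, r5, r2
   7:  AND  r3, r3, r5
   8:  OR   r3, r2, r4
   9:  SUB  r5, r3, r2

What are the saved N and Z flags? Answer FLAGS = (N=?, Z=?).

after  0: r0=0xb9 r1=0x43 r2=0x2e r3=0x2e r4=0xad r5=0x47  N=0 Z=0
after  1: r0=0xb9 r1=0x43 r2=0x2e r3=0x2e r4=0xad r5=0x04  N=0 Z=0
after  2: r0=0xb9 r1=0xb1 r2=0x2e r3=0x2e r4=0xad r5=0x04  N=1 Z=0
after  3: r0=0xb9 r1=0xa1 r2=0x2e r3=0x2e r4=0xad r5=0x04  N=1 Z=0
-- IRQ taken; context saved, return-PC = 4 --

FLAGS = (N=1, Z=0)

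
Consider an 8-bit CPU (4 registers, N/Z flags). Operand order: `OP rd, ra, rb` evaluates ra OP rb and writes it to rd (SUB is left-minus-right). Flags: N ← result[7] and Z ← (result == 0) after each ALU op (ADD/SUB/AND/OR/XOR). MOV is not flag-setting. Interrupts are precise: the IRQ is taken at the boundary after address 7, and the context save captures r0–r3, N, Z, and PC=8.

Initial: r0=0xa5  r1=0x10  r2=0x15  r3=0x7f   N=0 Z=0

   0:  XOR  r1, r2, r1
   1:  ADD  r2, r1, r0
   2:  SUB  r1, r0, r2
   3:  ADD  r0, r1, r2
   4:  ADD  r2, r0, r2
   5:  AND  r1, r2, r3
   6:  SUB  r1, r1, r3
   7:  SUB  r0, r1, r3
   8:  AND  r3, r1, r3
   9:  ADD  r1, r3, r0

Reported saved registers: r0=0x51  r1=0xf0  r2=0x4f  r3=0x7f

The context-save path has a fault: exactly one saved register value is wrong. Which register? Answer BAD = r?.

after  0: r0=0xa5 r1=0x05 r2=0x15 r3=0x7f  N=0 Z=0
after  1: r0=0xa5 r1=0x05 r2=0xaa r3=0x7f  N=1 Z=0
after  2: r0=0xa5 r1=0xfb r2=0xaa r3=0x7f  N=1 Z=0
after  3: r0=0xa5 r1=0xfb r2=0xaa r3=0x7f  N=1 Z=0
after  4: r0=0xa5 r1=0xfb r2=0x4f r3=0x7f  N=0 Z=0
after  5: r0=0xa5 r1=0x4f r2=0x4f r3=0x7f  N=0 Z=0
after  6: r0=0xa5 r1=0xd0 r2=0x4f r3=0x7f  N=1 Z=0
after  7: r0=0x51 r1=0xd0 r2=0x4f r3=0x7f  N=0 Z=0
-- IRQ taken; context saved, return-PC = 8 --
mismatch: r1: reported 0xf0 vs actual 0xd0

BAD = r1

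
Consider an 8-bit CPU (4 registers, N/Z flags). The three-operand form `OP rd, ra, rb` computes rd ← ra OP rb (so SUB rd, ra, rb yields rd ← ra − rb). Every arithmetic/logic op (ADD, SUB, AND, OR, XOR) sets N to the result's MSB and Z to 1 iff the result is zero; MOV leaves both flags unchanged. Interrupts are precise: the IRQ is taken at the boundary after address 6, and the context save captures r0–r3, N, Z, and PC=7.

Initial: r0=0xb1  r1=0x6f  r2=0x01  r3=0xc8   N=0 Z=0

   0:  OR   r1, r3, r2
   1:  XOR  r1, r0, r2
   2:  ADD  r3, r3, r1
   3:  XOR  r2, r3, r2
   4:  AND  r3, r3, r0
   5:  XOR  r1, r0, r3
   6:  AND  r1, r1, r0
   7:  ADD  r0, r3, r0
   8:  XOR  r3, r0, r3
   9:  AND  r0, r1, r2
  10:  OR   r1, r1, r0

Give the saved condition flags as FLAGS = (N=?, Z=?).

after  0: r0=0xb1 r1=0xc9 r2=0x01 r3=0xc8  N=1 Z=0
after  1: r0=0xb1 r1=0xb0 r2=0x01 r3=0xc8  N=1 Z=0
after  2: r0=0xb1 r1=0xb0 r2=0x01 r3=0x78  N=0 Z=0
after  3: r0=0xb1 r1=0xb0 r2=0x79 r3=0x78  N=0 Z=0
after  4: r0=0xb1 r1=0xb0 r2=0x79 r3=0x30  N=0 Z=0
after  5: r0=0xb1 r1=0x81 r2=0x79 r3=0x30  N=1 Z=0
after  6: r0=0xb1 r1=0x81 r2=0x79 r3=0x30  N=1 Z=0
-- IRQ taken; context saved, return-PC = 7 --

FLAGS = (N=1, Z=0)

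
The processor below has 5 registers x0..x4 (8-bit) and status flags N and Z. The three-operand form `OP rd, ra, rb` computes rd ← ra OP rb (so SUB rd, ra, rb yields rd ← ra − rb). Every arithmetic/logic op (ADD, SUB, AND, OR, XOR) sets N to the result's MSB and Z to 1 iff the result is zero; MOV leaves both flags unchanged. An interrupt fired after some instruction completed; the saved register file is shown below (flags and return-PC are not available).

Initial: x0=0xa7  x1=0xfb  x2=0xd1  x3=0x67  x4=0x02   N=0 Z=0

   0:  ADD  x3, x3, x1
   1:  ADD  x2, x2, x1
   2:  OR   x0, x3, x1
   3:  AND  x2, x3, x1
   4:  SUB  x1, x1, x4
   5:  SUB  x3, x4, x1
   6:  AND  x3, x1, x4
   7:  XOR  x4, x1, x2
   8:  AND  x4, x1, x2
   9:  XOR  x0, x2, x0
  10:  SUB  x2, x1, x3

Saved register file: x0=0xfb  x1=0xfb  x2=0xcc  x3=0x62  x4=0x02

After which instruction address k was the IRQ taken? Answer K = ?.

K = 2

after  0: x0=0xa7 x1=0xfb x2=0xd1 x3=0x62 x4=0x02  N=0 Z=0
after  1: x0=0xa7 x1=0xfb x2=0xcc x3=0x62 x4=0x02  N=1 Z=0
after  2: x0=0xfb x1=0xfb x2=0xcc x3=0x62 x4=0x02  N=1 Z=0
-- IRQ taken; context saved, return-PC = 3 --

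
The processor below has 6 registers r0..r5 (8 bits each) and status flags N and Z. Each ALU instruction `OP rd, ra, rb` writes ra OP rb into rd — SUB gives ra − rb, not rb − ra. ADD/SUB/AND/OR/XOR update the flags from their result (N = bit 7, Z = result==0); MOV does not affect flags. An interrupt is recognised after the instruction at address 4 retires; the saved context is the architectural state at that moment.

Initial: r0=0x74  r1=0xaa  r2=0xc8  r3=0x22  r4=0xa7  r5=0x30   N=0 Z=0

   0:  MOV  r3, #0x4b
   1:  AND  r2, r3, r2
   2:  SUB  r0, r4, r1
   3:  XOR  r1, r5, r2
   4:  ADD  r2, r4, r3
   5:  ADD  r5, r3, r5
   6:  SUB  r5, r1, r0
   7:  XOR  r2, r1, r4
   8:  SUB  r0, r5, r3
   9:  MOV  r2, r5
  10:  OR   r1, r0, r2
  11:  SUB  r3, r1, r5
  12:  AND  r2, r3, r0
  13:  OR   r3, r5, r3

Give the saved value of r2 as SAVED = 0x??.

SAVED = 0xf2

after  0: r0=0x74 r1=0xaa r2=0xc8 r3=0x4b r4=0xa7 r5=0x30  N=0 Z=0
after  1: r0=0x74 r1=0xaa r2=0x48 r3=0x4b r4=0xa7 r5=0x30  N=0 Z=0
after  2: r0=0xfd r1=0xaa r2=0x48 r3=0x4b r4=0xa7 r5=0x30  N=1 Z=0
after  3: r0=0xfd r1=0x78 r2=0x48 r3=0x4b r4=0xa7 r5=0x30  N=0 Z=0
after  4: r0=0xfd r1=0x78 r2=0xf2 r3=0x4b r4=0xa7 r5=0x30  N=1 Z=0
-- IRQ taken; context saved, return-PC = 5 --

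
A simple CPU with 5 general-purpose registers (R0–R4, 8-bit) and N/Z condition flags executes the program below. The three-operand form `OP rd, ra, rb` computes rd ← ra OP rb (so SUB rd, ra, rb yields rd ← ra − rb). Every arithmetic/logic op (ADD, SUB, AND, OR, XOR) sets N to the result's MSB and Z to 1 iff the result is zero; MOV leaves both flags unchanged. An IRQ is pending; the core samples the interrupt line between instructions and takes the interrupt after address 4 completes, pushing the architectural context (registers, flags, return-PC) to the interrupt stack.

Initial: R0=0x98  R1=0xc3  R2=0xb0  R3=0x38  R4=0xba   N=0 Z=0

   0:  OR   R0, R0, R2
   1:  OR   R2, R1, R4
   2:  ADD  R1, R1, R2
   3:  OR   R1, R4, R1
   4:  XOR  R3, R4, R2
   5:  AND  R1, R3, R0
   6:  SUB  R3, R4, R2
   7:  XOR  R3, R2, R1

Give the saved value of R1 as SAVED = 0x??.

SAVED = 0xbe

after  0: R0=0xb8 R1=0xc3 R2=0xb0 R3=0x38 R4=0xba  N=1 Z=0
after  1: R0=0xb8 R1=0xc3 R2=0xfb R3=0x38 R4=0xba  N=1 Z=0
after  2: R0=0xb8 R1=0xbe R2=0xfb R3=0x38 R4=0xba  N=1 Z=0
after  3: R0=0xb8 R1=0xbe R2=0xfb R3=0x38 R4=0xba  N=1 Z=0
after  4: R0=0xb8 R1=0xbe R2=0xfb R3=0x41 R4=0xba  N=0 Z=0
-- IRQ taken; context saved, return-PC = 5 --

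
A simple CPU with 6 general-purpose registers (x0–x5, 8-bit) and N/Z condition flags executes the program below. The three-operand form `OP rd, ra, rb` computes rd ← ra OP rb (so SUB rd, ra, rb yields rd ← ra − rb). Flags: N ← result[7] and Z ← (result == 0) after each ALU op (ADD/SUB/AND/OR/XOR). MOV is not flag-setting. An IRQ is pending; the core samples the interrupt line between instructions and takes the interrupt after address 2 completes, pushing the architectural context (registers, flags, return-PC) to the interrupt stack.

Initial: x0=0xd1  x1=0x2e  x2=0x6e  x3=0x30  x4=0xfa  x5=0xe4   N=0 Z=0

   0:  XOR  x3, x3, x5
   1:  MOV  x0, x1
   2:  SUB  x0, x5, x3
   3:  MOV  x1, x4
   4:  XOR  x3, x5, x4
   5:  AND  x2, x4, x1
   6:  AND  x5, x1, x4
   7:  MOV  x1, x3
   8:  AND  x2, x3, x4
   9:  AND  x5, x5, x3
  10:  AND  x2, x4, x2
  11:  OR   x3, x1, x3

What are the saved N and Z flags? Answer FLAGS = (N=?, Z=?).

FLAGS = (N=0, Z=0)

after  0: x0=0xd1 x1=0x2e x2=0x6e x3=0xd4 x4=0xfa x5=0xe4  N=1 Z=0
after  1: x0=0x2e x1=0x2e x2=0x6e x3=0xd4 x4=0xfa x5=0xe4  N=1 Z=0
after  2: x0=0x10 x1=0x2e x2=0x6e x3=0xd4 x4=0xfa x5=0xe4  N=0 Z=0
-- IRQ taken; context saved, return-PC = 3 --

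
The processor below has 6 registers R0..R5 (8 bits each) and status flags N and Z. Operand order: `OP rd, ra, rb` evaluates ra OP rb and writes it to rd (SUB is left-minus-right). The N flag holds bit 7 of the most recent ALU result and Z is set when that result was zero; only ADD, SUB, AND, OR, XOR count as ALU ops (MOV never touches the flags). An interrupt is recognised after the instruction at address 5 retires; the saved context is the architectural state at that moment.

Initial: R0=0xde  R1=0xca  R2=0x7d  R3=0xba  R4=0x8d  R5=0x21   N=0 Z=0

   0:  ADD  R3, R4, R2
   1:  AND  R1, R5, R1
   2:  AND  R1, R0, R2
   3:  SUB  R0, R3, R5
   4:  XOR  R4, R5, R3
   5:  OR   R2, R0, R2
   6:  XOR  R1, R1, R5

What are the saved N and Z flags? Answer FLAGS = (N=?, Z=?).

FLAGS = (N=1, Z=0)

after  0: R0=0xde R1=0xca R2=0x7d R3=0x0a R4=0x8d R5=0x21  N=0 Z=0
after  1: R0=0xde R1=0x00 R2=0x7d R3=0x0a R4=0x8d R5=0x21  N=0 Z=1
after  2: R0=0xde R1=0x5c R2=0x7d R3=0x0a R4=0x8d R5=0x21  N=0 Z=0
after  3: R0=0xe9 R1=0x5c R2=0x7d R3=0x0a R4=0x8d R5=0x21  N=1 Z=0
after  4: R0=0xe9 R1=0x5c R2=0x7d R3=0x0a R4=0x2b R5=0x21  N=0 Z=0
after  5: R0=0xe9 R1=0x5c R2=0xfd R3=0x0a R4=0x2b R5=0x21  N=1 Z=0
-- IRQ taken; context saved, return-PC = 6 --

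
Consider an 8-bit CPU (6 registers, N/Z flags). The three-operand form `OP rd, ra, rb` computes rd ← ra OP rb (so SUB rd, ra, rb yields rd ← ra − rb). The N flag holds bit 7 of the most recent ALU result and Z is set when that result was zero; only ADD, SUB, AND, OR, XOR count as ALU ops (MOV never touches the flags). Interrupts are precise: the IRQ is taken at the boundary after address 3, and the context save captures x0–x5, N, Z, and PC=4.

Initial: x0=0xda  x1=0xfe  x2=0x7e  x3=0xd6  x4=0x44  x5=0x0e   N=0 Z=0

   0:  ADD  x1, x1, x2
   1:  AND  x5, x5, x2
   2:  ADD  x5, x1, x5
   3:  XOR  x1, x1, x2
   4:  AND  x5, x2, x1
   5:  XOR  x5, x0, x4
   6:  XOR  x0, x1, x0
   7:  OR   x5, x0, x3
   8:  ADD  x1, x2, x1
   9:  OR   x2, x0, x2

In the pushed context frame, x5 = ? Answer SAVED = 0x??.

after  0: x0=0xda x1=0x7c x2=0x7e x3=0xd6 x4=0x44 x5=0x0e  N=0 Z=0
after  1: x0=0xda x1=0x7c x2=0x7e x3=0xd6 x4=0x44 x5=0x0e  N=0 Z=0
after  2: x0=0xda x1=0x7c x2=0x7e x3=0xd6 x4=0x44 x5=0x8a  N=1 Z=0
after  3: x0=0xda x1=0x02 x2=0x7e x3=0xd6 x4=0x44 x5=0x8a  N=0 Z=0
-- IRQ taken; context saved, return-PC = 4 --

SAVED = 0x8a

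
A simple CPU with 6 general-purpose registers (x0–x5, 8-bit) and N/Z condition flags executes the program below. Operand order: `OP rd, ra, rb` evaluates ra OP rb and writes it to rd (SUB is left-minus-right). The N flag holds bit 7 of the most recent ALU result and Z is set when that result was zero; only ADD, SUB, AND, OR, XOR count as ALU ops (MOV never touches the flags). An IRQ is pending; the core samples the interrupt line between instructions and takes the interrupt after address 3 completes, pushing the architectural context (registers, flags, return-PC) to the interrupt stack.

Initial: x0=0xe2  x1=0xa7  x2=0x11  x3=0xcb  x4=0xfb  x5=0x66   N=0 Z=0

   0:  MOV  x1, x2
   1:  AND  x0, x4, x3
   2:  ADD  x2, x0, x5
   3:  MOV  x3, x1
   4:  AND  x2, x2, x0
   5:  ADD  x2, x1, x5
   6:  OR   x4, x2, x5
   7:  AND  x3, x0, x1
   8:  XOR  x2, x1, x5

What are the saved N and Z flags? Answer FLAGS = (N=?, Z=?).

after  0: x0=0xe2 x1=0x11 x2=0x11 x3=0xcb x4=0xfb x5=0x66  N=0 Z=0
after  1: x0=0xcb x1=0x11 x2=0x11 x3=0xcb x4=0xfb x5=0x66  N=1 Z=0
after  2: x0=0xcb x1=0x11 x2=0x31 x3=0xcb x4=0xfb x5=0x66  N=0 Z=0
after  3: x0=0xcb x1=0x11 x2=0x31 x3=0x11 x4=0xfb x5=0x66  N=0 Z=0
-- IRQ taken; context saved, return-PC = 4 --

FLAGS = (N=0, Z=0)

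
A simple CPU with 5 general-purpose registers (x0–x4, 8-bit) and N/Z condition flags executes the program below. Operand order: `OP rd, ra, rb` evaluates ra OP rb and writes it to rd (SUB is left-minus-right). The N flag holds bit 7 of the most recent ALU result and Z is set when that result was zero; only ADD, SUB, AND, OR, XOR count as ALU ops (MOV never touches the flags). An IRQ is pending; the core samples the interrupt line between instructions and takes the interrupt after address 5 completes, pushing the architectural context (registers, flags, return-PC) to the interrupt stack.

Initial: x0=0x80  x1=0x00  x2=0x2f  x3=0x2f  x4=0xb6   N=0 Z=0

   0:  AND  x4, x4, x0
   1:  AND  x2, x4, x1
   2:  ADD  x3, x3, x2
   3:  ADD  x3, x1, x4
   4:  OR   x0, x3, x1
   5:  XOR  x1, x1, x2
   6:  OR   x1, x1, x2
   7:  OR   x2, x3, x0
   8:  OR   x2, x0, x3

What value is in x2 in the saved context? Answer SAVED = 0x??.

after  0: x0=0x80 x1=0x00 x2=0x2f x3=0x2f x4=0x80  N=1 Z=0
after  1: x0=0x80 x1=0x00 x2=0x00 x3=0x2f x4=0x80  N=0 Z=1
after  2: x0=0x80 x1=0x00 x2=0x00 x3=0x2f x4=0x80  N=0 Z=0
after  3: x0=0x80 x1=0x00 x2=0x00 x3=0x80 x4=0x80  N=1 Z=0
after  4: x0=0x80 x1=0x00 x2=0x00 x3=0x80 x4=0x80  N=1 Z=0
after  5: x0=0x80 x1=0x00 x2=0x00 x3=0x80 x4=0x80  N=0 Z=1
-- IRQ taken; context saved, return-PC = 6 --

SAVED = 0x00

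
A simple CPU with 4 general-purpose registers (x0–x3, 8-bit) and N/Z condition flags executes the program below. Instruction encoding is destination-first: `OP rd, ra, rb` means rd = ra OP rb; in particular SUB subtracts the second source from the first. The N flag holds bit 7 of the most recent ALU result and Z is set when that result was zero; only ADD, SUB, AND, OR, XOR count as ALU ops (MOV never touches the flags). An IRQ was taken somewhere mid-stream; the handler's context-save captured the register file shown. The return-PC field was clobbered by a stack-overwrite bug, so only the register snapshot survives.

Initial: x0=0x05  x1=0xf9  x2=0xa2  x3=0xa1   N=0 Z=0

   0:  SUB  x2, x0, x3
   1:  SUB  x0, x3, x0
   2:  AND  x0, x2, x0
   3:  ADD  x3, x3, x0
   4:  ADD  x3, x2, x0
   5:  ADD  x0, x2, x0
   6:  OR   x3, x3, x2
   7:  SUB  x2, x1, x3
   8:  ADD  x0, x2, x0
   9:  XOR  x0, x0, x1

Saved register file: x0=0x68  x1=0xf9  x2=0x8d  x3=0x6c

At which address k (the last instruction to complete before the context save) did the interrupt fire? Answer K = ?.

K = 7

after  0: x0=0x05 x1=0xf9 x2=0x64 x3=0xa1  N=0 Z=0
after  1: x0=0x9c x1=0xf9 x2=0x64 x3=0xa1  N=1 Z=0
after  2: x0=0x04 x1=0xf9 x2=0x64 x3=0xa1  N=0 Z=0
after  3: x0=0x04 x1=0xf9 x2=0x64 x3=0xa5  N=1 Z=0
after  4: x0=0x04 x1=0xf9 x2=0x64 x3=0x68  N=0 Z=0
after  5: x0=0x68 x1=0xf9 x2=0x64 x3=0x68  N=0 Z=0
after  6: x0=0x68 x1=0xf9 x2=0x64 x3=0x6c  N=0 Z=0
after  7: x0=0x68 x1=0xf9 x2=0x8d x3=0x6c  N=1 Z=0
-- IRQ taken; context saved, return-PC = 8 --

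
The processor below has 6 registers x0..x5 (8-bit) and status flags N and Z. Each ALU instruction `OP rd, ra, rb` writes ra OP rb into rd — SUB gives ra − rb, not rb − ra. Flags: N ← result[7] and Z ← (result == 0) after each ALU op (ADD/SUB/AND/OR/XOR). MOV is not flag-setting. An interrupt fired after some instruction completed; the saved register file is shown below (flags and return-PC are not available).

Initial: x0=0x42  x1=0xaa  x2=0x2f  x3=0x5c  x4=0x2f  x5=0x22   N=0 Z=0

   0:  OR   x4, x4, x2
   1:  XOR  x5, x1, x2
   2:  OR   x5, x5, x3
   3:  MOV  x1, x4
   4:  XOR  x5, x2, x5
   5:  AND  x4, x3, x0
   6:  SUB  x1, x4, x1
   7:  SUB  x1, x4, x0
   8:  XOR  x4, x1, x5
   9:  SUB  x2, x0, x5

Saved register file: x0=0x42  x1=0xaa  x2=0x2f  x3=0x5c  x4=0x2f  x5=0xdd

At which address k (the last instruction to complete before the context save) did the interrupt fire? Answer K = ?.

K = 2

after  0: x0=0x42 x1=0xaa x2=0x2f x3=0x5c x4=0x2f x5=0x22  N=0 Z=0
after  1: x0=0x42 x1=0xaa x2=0x2f x3=0x5c x4=0x2f x5=0x85  N=1 Z=0
after  2: x0=0x42 x1=0xaa x2=0x2f x3=0x5c x4=0x2f x5=0xdd  N=1 Z=0
-- IRQ taken; context saved, return-PC = 3 --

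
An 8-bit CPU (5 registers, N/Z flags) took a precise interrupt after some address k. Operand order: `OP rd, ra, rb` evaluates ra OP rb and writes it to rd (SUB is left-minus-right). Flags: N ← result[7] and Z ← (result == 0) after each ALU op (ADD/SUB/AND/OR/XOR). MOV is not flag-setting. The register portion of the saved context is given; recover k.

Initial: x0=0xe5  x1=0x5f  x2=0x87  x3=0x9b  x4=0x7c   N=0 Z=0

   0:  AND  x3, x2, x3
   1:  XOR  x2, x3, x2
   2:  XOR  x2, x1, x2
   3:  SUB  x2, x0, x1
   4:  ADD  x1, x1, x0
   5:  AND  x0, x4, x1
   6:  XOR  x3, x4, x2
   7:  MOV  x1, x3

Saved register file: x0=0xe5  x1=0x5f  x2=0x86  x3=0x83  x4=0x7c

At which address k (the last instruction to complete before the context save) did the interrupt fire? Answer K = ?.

K = 3

after  0: x0=0xe5 x1=0x5f x2=0x87 x3=0x83 x4=0x7c  N=1 Z=0
after  1: x0=0xe5 x1=0x5f x2=0x04 x3=0x83 x4=0x7c  N=0 Z=0
after  2: x0=0xe5 x1=0x5f x2=0x5b x3=0x83 x4=0x7c  N=0 Z=0
after  3: x0=0xe5 x1=0x5f x2=0x86 x3=0x83 x4=0x7c  N=1 Z=0
-- IRQ taken; context saved, return-PC = 4 --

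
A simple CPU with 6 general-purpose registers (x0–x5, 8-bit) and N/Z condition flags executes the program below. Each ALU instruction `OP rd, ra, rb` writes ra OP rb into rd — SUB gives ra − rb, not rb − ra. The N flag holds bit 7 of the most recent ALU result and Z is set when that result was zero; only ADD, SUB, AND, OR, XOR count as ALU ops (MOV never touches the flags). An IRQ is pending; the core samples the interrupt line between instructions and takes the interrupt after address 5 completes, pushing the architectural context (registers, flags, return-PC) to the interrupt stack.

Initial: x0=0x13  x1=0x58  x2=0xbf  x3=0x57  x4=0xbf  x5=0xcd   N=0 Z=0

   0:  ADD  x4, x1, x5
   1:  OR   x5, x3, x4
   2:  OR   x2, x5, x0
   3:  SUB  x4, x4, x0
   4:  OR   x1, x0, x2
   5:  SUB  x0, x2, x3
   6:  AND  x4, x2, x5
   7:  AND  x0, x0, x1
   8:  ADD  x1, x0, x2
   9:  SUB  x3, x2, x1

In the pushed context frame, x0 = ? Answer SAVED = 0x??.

SAVED = 0x20

after  0: x0=0x13 x1=0x58 x2=0xbf x3=0x57 x4=0x25 x5=0xcd  N=0 Z=0
after  1: x0=0x13 x1=0x58 x2=0xbf x3=0x57 x4=0x25 x5=0x77  N=0 Z=0
after  2: x0=0x13 x1=0x58 x2=0x77 x3=0x57 x4=0x25 x5=0x77  N=0 Z=0
after  3: x0=0x13 x1=0x58 x2=0x77 x3=0x57 x4=0x12 x5=0x77  N=0 Z=0
after  4: x0=0x13 x1=0x77 x2=0x77 x3=0x57 x4=0x12 x5=0x77  N=0 Z=0
after  5: x0=0x20 x1=0x77 x2=0x77 x3=0x57 x4=0x12 x5=0x77  N=0 Z=0
-- IRQ taken; context saved, return-PC = 6 --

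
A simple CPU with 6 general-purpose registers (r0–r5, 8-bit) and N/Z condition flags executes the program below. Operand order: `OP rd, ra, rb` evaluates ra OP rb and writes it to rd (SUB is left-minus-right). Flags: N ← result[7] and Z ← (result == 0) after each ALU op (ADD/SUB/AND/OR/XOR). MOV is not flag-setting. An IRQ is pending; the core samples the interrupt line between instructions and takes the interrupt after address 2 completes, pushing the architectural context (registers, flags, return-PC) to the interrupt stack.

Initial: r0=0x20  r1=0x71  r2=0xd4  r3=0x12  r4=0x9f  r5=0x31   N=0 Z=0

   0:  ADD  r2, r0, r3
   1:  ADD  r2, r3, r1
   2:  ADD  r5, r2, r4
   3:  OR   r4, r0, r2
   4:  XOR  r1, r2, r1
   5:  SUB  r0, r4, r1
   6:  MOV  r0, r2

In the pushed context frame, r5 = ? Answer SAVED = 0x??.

after  0: r0=0x20 r1=0x71 r2=0x32 r3=0x12 r4=0x9f r5=0x31  N=0 Z=0
after  1: r0=0x20 r1=0x71 r2=0x83 r3=0x12 r4=0x9f r5=0x31  N=1 Z=0
after  2: r0=0x20 r1=0x71 r2=0x83 r3=0x12 r4=0x9f r5=0x22  N=0 Z=0
-- IRQ taken; context saved, return-PC = 3 --

SAVED = 0x22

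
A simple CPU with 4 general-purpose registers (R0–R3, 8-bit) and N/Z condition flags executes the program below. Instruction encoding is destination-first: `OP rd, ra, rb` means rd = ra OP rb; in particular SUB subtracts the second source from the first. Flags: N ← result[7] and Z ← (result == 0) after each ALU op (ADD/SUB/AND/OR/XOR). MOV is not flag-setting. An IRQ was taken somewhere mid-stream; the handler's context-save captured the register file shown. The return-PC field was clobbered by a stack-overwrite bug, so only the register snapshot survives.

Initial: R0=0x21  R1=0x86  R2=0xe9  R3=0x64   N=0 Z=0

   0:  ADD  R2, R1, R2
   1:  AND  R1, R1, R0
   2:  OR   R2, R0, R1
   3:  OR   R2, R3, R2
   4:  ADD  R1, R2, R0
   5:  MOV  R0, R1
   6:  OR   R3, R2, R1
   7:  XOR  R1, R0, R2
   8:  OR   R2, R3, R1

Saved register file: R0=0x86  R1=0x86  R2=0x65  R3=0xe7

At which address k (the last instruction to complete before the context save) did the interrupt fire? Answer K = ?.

after  0: R0=0x21 R1=0x86 R2=0x6f R3=0x64  N=0 Z=0
after  1: R0=0x21 R1=0x00 R2=0x6f R3=0x64  N=0 Z=1
after  2: R0=0x21 R1=0x00 R2=0x21 R3=0x64  N=0 Z=0
after  3: R0=0x21 R1=0x00 R2=0x65 R3=0x64  N=0 Z=0
after  4: R0=0x21 R1=0x86 R2=0x65 R3=0x64  N=1 Z=0
after  5: R0=0x86 R1=0x86 R2=0x65 R3=0x64  N=1 Z=0
after  6: R0=0x86 R1=0x86 R2=0x65 R3=0xe7  N=1 Z=0
-- IRQ taken; context saved, return-PC = 7 --

K = 6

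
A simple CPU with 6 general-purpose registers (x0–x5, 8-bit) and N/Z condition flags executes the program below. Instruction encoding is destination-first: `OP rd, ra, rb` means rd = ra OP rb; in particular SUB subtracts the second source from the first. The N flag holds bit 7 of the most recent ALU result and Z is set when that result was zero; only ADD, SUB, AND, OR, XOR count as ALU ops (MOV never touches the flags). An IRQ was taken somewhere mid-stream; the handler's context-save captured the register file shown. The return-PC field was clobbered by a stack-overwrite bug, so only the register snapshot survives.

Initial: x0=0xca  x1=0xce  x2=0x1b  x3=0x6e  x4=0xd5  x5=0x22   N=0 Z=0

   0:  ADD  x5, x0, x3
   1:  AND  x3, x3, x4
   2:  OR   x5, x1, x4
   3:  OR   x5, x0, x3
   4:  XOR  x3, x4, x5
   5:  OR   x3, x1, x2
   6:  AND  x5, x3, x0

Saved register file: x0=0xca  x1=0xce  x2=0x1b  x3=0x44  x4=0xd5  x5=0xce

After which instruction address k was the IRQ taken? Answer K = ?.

K = 3

after  0: x0=0xca x1=0xce x2=0x1b x3=0x6e x4=0xd5 x5=0x38  N=0 Z=0
after  1: x0=0xca x1=0xce x2=0x1b x3=0x44 x4=0xd5 x5=0x38  N=0 Z=0
after  2: x0=0xca x1=0xce x2=0x1b x3=0x44 x4=0xd5 x5=0xdf  N=1 Z=0
after  3: x0=0xca x1=0xce x2=0x1b x3=0x44 x4=0xd5 x5=0xce  N=1 Z=0
-- IRQ taken; context saved, return-PC = 4 --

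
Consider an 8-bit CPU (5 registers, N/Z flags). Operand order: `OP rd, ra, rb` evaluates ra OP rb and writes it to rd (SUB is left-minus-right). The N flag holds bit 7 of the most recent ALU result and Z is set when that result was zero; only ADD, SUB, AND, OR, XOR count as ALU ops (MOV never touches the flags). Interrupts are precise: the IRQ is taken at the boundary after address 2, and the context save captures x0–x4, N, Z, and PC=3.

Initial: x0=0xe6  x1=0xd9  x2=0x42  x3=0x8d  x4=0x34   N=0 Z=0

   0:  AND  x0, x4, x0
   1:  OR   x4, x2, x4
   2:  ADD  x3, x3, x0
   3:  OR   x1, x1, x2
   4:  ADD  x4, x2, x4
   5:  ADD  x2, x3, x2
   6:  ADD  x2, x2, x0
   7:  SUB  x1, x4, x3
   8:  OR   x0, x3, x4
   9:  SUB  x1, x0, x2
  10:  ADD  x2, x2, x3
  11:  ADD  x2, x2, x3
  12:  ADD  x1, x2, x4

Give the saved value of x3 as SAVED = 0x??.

SAVED = 0xb1

after  0: x0=0x24 x1=0xd9 x2=0x42 x3=0x8d x4=0x34  N=0 Z=0
after  1: x0=0x24 x1=0xd9 x2=0x42 x3=0x8d x4=0x76  N=0 Z=0
after  2: x0=0x24 x1=0xd9 x2=0x42 x3=0xb1 x4=0x76  N=1 Z=0
-- IRQ taken; context saved, return-PC = 3 --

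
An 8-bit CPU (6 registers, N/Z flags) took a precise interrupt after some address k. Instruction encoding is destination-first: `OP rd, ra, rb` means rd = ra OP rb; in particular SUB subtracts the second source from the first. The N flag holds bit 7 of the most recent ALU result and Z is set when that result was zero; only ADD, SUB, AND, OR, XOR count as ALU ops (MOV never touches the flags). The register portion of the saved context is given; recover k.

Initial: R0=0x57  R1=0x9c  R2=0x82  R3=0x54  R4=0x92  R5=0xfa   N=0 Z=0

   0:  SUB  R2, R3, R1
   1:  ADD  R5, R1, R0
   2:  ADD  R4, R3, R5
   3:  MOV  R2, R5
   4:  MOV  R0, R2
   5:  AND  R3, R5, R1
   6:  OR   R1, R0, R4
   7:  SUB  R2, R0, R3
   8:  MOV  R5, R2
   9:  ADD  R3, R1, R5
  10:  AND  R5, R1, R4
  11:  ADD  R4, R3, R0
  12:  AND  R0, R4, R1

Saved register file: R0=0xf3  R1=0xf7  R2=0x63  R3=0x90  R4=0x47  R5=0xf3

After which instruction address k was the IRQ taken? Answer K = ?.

K = 7

after  0: R0=0x57 R1=0x9c R2=0xb8 R3=0x54 R4=0x92 R5=0xfa  N=1 Z=0
after  1: R0=0x57 R1=0x9c R2=0xb8 R3=0x54 R4=0x92 R5=0xf3  N=1 Z=0
after  2: R0=0x57 R1=0x9c R2=0xb8 R3=0x54 R4=0x47 R5=0xf3  N=0 Z=0
after  3: R0=0x57 R1=0x9c R2=0xf3 R3=0x54 R4=0x47 R5=0xf3  N=0 Z=0
after  4: R0=0xf3 R1=0x9c R2=0xf3 R3=0x54 R4=0x47 R5=0xf3  N=0 Z=0
after  5: R0=0xf3 R1=0x9c R2=0xf3 R3=0x90 R4=0x47 R5=0xf3  N=1 Z=0
after  6: R0=0xf3 R1=0xf7 R2=0xf3 R3=0x90 R4=0x47 R5=0xf3  N=1 Z=0
after  7: R0=0xf3 R1=0xf7 R2=0x63 R3=0x90 R4=0x47 R5=0xf3  N=0 Z=0
-- IRQ taken; context saved, return-PC = 8 --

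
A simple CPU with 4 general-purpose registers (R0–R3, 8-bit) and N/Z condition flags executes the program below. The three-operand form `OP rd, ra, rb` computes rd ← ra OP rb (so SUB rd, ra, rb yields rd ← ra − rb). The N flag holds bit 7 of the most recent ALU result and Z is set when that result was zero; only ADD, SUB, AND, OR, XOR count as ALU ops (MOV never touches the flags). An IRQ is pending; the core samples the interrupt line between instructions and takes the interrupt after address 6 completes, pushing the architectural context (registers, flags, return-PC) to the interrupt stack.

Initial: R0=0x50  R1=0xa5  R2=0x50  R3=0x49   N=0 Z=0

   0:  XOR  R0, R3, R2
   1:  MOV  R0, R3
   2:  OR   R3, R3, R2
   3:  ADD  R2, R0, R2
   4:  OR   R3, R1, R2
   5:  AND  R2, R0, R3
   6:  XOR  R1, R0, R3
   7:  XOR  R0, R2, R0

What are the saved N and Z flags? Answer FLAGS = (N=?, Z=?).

after  0: R0=0x19 R1=0xa5 R2=0x50 R3=0x49  N=0 Z=0
after  1: R0=0x49 R1=0xa5 R2=0x50 R3=0x49  N=0 Z=0
after  2: R0=0x49 R1=0xa5 R2=0x50 R3=0x59  N=0 Z=0
after  3: R0=0x49 R1=0xa5 R2=0x99 R3=0x59  N=1 Z=0
after  4: R0=0x49 R1=0xa5 R2=0x99 R3=0xbd  N=1 Z=0
after  5: R0=0x49 R1=0xa5 R2=0x09 R3=0xbd  N=0 Z=0
after  6: R0=0x49 R1=0xf4 R2=0x09 R3=0xbd  N=1 Z=0
-- IRQ taken; context saved, return-PC = 7 --

FLAGS = (N=1, Z=0)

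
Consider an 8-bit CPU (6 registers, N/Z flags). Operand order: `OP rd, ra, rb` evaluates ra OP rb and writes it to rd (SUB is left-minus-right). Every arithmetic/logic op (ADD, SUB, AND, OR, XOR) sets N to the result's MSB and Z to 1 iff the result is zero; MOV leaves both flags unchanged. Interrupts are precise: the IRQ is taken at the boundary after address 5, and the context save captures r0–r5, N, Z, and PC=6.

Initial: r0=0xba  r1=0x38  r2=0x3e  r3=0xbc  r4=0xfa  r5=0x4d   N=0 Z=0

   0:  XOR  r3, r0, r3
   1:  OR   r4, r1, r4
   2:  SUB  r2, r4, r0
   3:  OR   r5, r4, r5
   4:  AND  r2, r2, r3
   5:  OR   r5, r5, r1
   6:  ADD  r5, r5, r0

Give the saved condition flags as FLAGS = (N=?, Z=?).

FLAGS = (N=1, Z=0)

after  0: r0=0xba r1=0x38 r2=0x3e r3=0x06 r4=0xfa r5=0x4d  N=0 Z=0
after  1: r0=0xba r1=0x38 r2=0x3e r3=0x06 r4=0xfa r5=0x4d  N=1 Z=0
after  2: r0=0xba r1=0x38 r2=0x40 r3=0x06 r4=0xfa r5=0x4d  N=0 Z=0
after  3: r0=0xba r1=0x38 r2=0x40 r3=0x06 r4=0xfa r5=0xff  N=1 Z=0
after  4: r0=0xba r1=0x38 r2=0x00 r3=0x06 r4=0xfa r5=0xff  N=0 Z=1
after  5: r0=0xba r1=0x38 r2=0x00 r3=0x06 r4=0xfa r5=0xff  N=1 Z=0
-- IRQ taken; context saved, return-PC = 6 --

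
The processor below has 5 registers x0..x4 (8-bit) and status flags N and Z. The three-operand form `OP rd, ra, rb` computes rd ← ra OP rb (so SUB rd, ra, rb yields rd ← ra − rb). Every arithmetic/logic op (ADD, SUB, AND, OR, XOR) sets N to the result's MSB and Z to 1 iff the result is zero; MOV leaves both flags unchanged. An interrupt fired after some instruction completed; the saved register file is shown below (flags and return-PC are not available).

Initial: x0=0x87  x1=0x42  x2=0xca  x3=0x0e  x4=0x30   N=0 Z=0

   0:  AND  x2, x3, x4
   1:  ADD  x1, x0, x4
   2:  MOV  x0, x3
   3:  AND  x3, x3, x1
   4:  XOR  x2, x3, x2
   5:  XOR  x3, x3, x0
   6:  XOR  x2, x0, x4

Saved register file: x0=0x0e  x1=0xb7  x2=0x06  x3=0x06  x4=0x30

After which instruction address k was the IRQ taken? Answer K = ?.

after  0: x0=0x87 x1=0x42 x2=0x00 x3=0x0e x4=0x30  N=0 Z=1
after  1: x0=0x87 x1=0xb7 x2=0x00 x3=0x0e x4=0x30  N=1 Z=0
after  2: x0=0x0e x1=0xb7 x2=0x00 x3=0x0e x4=0x30  N=1 Z=0
after  3: x0=0x0e x1=0xb7 x2=0x00 x3=0x06 x4=0x30  N=0 Z=0
after  4: x0=0x0e x1=0xb7 x2=0x06 x3=0x06 x4=0x30  N=0 Z=0
-- IRQ taken; context saved, return-PC = 5 --

K = 4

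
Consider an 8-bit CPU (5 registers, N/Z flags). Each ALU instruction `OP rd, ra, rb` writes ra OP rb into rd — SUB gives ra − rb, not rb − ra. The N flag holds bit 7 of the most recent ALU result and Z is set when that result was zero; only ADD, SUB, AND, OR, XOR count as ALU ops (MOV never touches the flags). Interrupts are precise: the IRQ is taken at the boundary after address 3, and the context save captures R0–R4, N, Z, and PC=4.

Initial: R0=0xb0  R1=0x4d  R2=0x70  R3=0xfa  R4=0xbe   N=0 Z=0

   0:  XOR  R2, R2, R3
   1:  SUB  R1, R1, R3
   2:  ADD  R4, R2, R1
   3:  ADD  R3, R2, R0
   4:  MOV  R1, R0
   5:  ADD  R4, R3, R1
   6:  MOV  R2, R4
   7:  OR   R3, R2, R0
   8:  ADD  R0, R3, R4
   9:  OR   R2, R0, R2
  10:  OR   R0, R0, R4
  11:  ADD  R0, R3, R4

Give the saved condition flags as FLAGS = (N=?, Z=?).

FLAGS = (N=0, Z=0)

after  0: R0=0xb0 R1=0x4d R2=0x8a R3=0xfa R4=0xbe  N=1 Z=0
after  1: R0=0xb0 R1=0x53 R2=0x8a R3=0xfa R4=0xbe  N=0 Z=0
after  2: R0=0xb0 R1=0x53 R2=0x8a R3=0xfa R4=0xdd  N=1 Z=0
after  3: R0=0xb0 R1=0x53 R2=0x8a R3=0x3a R4=0xdd  N=0 Z=0
-- IRQ taken; context saved, return-PC = 4 --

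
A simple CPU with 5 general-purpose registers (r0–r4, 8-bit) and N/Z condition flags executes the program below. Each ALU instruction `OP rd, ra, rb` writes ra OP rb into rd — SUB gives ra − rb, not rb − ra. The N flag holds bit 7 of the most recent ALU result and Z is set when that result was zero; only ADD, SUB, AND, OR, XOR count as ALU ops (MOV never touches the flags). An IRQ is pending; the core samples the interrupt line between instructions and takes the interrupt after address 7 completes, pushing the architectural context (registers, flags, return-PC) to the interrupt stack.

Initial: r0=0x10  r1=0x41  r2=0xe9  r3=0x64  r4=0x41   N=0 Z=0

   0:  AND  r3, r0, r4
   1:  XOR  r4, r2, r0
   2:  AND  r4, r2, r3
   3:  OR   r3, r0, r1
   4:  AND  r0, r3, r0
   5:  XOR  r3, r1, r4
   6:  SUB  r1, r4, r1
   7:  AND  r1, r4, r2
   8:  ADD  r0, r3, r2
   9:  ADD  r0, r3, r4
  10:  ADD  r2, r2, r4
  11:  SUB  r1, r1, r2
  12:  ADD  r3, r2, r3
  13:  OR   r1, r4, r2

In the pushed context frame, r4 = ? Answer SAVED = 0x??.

SAVED = 0x00

after  0: r0=0x10 r1=0x41 r2=0xe9 r3=0x00 r4=0x41  N=0 Z=1
after  1: r0=0x10 r1=0x41 r2=0xe9 r3=0x00 r4=0xf9  N=1 Z=0
after  2: r0=0x10 r1=0x41 r2=0xe9 r3=0x00 r4=0x00  N=0 Z=1
after  3: r0=0x10 r1=0x41 r2=0xe9 r3=0x51 r4=0x00  N=0 Z=0
after  4: r0=0x10 r1=0x41 r2=0xe9 r3=0x51 r4=0x00  N=0 Z=0
after  5: r0=0x10 r1=0x41 r2=0xe9 r3=0x41 r4=0x00  N=0 Z=0
after  6: r0=0x10 r1=0xbf r2=0xe9 r3=0x41 r4=0x00  N=1 Z=0
after  7: r0=0x10 r1=0x00 r2=0xe9 r3=0x41 r4=0x00  N=0 Z=1
-- IRQ taken; context saved, return-PC = 8 --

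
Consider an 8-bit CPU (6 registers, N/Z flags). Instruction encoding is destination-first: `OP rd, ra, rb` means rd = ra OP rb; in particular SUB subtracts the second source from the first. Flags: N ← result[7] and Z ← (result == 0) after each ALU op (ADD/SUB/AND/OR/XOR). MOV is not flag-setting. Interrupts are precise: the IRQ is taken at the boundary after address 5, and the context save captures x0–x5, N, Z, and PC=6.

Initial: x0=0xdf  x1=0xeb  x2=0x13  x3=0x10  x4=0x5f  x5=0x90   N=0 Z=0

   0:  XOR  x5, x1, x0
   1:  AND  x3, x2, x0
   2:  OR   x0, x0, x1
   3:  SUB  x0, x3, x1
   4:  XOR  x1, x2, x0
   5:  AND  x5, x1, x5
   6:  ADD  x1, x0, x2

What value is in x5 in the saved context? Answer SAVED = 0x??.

after  0: x0=0xdf x1=0xeb x2=0x13 x3=0x10 x4=0x5f x5=0x34  N=0 Z=0
after  1: x0=0xdf x1=0xeb x2=0x13 x3=0x13 x4=0x5f x5=0x34  N=0 Z=0
after  2: x0=0xff x1=0xeb x2=0x13 x3=0x13 x4=0x5f x5=0x34  N=1 Z=0
after  3: x0=0x28 x1=0xeb x2=0x13 x3=0x13 x4=0x5f x5=0x34  N=0 Z=0
after  4: x0=0x28 x1=0x3b x2=0x13 x3=0x13 x4=0x5f x5=0x34  N=0 Z=0
after  5: x0=0x28 x1=0x3b x2=0x13 x3=0x13 x4=0x5f x5=0x30  N=0 Z=0
-- IRQ taken; context saved, return-PC = 6 --

SAVED = 0x30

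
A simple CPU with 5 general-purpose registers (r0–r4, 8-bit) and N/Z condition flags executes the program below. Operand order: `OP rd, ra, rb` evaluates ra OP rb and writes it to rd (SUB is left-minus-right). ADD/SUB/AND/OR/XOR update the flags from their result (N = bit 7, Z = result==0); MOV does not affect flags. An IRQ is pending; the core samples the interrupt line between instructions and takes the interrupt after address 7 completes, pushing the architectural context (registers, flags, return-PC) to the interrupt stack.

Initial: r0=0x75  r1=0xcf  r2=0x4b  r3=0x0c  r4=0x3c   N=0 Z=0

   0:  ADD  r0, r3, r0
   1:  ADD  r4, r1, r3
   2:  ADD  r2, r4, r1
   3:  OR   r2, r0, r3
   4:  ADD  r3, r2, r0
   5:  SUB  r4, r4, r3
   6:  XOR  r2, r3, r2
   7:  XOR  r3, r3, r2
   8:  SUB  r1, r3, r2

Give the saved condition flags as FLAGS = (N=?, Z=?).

FLAGS = (N=1, Z=0)

after  0: r0=0x81 r1=0xcf r2=0x4b r3=0x0c r4=0x3c  N=1 Z=0
after  1: r0=0x81 r1=0xcf r2=0x4b r3=0x0c r4=0xdb  N=1 Z=0
after  2: r0=0x81 r1=0xcf r2=0xaa r3=0x0c r4=0xdb  N=1 Z=0
after  3: r0=0x81 r1=0xcf r2=0x8d r3=0x0c r4=0xdb  N=1 Z=0
after  4: r0=0x81 r1=0xcf r2=0x8d r3=0x0e r4=0xdb  N=0 Z=0
after  5: r0=0x81 r1=0xcf r2=0x8d r3=0x0e r4=0xcd  N=1 Z=0
after  6: r0=0x81 r1=0xcf r2=0x83 r3=0x0e r4=0xcd  N=1 Z=0
after  7: r0=0x81 r1=0xcf r2=0x83 r3=0x8d r4=0xcd  N=1 Z=0
-- IRQ taken; context saved, return-PC = 8 --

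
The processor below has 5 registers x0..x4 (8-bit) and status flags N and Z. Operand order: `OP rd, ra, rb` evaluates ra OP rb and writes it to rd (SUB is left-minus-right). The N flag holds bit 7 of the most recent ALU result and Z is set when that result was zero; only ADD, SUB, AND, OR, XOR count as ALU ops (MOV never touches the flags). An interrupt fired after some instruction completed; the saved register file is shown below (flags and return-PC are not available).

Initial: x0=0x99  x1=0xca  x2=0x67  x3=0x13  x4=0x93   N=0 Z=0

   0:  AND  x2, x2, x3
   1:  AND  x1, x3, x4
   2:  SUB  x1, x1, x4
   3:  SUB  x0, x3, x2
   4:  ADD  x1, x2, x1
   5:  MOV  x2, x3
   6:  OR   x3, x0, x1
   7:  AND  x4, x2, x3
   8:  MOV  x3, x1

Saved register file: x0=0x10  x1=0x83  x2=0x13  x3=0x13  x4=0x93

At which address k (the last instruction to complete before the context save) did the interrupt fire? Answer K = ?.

K = 5

after  0: x0=0x99 x1=0xca x2=0x03 x3=0x13 x4=0x93  N=0 Z=0
after  1: x0=0x99 x1=0x13 x2=0x03 x3=0x13 x4=0x93  N=0 Z=0
after  2: x0=0x99 x1=0x80 x2=0x03 x3=0x13 x4=0x93  N=1 Z=0
after  3: x0=0x10 x1=0x80 x2=0x03 x3=0x13 x4=0x93  N=0 Z=0
after  4: x0=0x10 x1=0x83 x2=0x03 x3=0x13 x4=0x93  N=1 Z=0
after  5: x0=0x10 x1=0x83 x2=0x13 x3=0x13 x4=0x93  N=1 Z=0
-- IRQ taken; context saved, return-PC = 6 --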